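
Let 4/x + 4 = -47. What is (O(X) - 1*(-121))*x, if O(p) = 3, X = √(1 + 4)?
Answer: -496/51 ≈ -9.7255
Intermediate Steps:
X = √5 ≈ 2.2361
x = -4/51 (x = 4/(-4 - 47) = 4/(-51) = 4*(-1/51) = -4/51 ≈ -0.078431)
(O(X) - 1*(-121))*x = (3 - 1*(-121))*(-4/51) = (3 + 121)*(-4/51) = 124*(-4/51) = -496/51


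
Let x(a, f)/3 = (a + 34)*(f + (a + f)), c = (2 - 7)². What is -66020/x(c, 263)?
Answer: -66020/97527 ≈ -0.67694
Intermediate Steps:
c = 25 (c = (-5)² = 25)
x(a, f) = 3*(34 + a)*(a + 2*f) (x(a, f) = 3*((a + 34)*(f + (a + f))) = 3*((34 + a)*(a + 2*f)) = 3*(34 + a)*(a + 2*f))
-66020/x(c, 263) = -66020/(3*25² + 102*25 + 204*263 + 6*25*263) = -66020/(3*625 + 2550 + 53652 + 39450) = -66020/(1875 + 2550 + 53652 + 39450) = -66020/97527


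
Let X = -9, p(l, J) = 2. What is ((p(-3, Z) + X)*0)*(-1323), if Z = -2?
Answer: 0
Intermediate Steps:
((p(-3, Z) + X)*0)*(-1323) = ((2 - 9)*0)*(-1323) = -7*0*(-1323) = 0*(-1323) = 0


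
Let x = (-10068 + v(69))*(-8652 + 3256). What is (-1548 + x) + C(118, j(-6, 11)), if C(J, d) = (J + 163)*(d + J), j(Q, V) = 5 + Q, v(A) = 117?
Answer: 53726925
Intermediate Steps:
C(J, d) = (163 + J)*(J + d)
x = 53695596 (x = (-10068 + 117)*(-8652 + 3256) = -9951*(-5396) = 53695596)
(-1548 + x) + C(118, j(-6, 11)) = (-1548 + 53695596) + (118**2 + 163*118 + 163*(5 - 6) + 118*(5 - 6)) = 53694048 + (13924 + 19234 + 163*(-1) + 118*(-1)) = 53694048 + (13924 + 19234 - 163 - 118) = 53694048 + 32877 = 53726925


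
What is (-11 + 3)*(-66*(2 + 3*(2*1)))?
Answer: 4224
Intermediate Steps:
(-11 + 3)*(-66*(2 + 3*(2*1))) = -(-176)*3*(2 + 3*2) = -(-176)*3*(2 + 6) = -(-176)*3*8 = -(-176)*24 = -8*(-528) = 4224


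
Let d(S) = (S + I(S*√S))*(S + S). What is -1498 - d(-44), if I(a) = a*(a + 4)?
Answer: -7501562 - 30976*I*√11 ≈ -7.5016e+6 - 1.0274e+5*I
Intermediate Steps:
I(a) = a*(4 + a)
d(S) = 2*S*(S + S^(3/2)*(4 + S^(3/2))) (d(S) = (S + (S*√S)*(4 + S*√S))*(S + S) = (S + S^(3/2)*(4 + S^(3/2)))*(2*S) = 2*S*(S + S^(3/2)*(4 + S^(3/2))))
-1498 - d(-44) = -1498 - (2*(-44)² + 2*(-44)⁴ + 8*(-44)^(5/2)) = -1498 - (2*1936 + 2*3748096 + 8*(3872*I*√11)) = -1498 - (3872 + 7496192 + 30976*I*√11) = -1498 - (7500064 + 30976*I*√11) = -1498 + (-7500064 - 30976*I*√11) = -7501562 - 30976*I*√11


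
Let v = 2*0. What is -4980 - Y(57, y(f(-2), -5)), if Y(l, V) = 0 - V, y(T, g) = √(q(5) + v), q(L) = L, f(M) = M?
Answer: -4980 + √5 ≈ -4977.8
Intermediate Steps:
v = 0
y(T, g) = √5 (y(T, g) = √(5 + 0) = √5)
Y(l, V) = -V
-4980 - Y(57, y(f(-2), -5)) = -4980 - (-1)*√5 = -4980 + √5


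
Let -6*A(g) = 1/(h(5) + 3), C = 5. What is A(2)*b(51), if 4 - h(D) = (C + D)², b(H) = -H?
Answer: -17/186 ≈ -0.091398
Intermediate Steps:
h(D) = 4 - (5 + D)²
A(g) = 1/558 (A(g) = -1/(6*((4 - (5 + 5)²) + 3)) = -1/(6*((4 - 1*10²) + 3)) = -1/(6*((4 - 1*100) + 3)) = -1/(6*((4 - 100) + 3)) = -1/(6*(-96 + 3)) = -⅙/(-93) = -⅙*(-1/93) = 1/558)
A(2)*b(51) = (-1*51)/558 = (1/558)*(-51) = -17/186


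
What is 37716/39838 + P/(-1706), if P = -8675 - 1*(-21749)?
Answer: -114124629/16990907 ≈ -6.7168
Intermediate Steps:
P = 13074 (P = -8675 + 21749 = 13074)
37716/39838 + P/(-1706) = 37716/39838 + 13074/(-1706) = 37716*(1/39838) + 13074*(-1/1706) = 18858/19919 - 6537/853 = -114124629/16990907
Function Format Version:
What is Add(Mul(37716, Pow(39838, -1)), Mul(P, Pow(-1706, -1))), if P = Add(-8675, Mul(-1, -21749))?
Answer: Rational(-114124629, 16990907) ≈ -6.7168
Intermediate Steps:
P = 13074 (P = Add(-8675, 21749) = 13074)
Add(Mul(37716, Pow(39838, -1)), Mul(P, Pow(-1706, -1))) = Add(Mul(37716, Pow(39838, -1)), Mul(13074, Pow(-1706, -1))) = Add(Mul(37716, Rational(1, 39838)), Mul(13074, Rational(-1, 1706))) = Add(Rational(18858, 19919), Rational(-6537, 853)) = Rational(-114124629, 16990907)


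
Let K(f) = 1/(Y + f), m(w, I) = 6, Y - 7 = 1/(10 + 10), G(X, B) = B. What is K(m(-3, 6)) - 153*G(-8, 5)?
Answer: -199645/261 ≈ -764.92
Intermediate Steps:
Y = 141/20 (Y = 7 + 1/(10 + 10) = 7 + 1/20 = 141/20 ≈ 7.0500)
K(f) = 1/(141/20 + f)
K(m(-3, 6)) - 153*G(-8, 5) = 20/(141 + 20*6) - 153*5 = 20/(141 + 120) - 765 = 20/261 - 765 = -199645/261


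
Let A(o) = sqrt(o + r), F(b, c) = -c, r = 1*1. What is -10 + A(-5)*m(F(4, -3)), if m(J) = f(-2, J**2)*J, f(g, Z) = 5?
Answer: -10 + 30*I ≈ -10.0 + 30.0*I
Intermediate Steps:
r = 1
A(o) = sqrt(1 + o) (A(o) = sqrt(o + 1) = sqrt(1 + o))
m(J) = 5*J
-10 + A(-5)*m(F(4, -3)) = -10 + sqrt(1 - 5)*(5*(-1*(-3))) = -10 + sqrt(-4)*(5*3) = -10 + (2*I)*15 = -10 + 30*I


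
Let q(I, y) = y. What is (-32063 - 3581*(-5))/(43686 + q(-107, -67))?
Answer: -14158/43619 ≈ -0.32458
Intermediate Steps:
(-32063 - 3581*(-5))/(43686 + q(-107, -67)) = (-32063 - 3581*(-5))/(43686 - 67) = (-32063 + 17905)/43619 = -14158*1/43619 = -14158/43619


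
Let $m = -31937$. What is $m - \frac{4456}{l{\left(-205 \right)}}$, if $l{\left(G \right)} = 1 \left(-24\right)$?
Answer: $- \frac{95254}{3} \approx -31751.0$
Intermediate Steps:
$l{\left(G \right)} = -24$
$m - \frac{4456}{l{\left(-205 \right)}} = -31937 - \frac{4456}{-24} = -31937 - 4456 \left(- \frac{1}{24}\right) = -31937 - - \frac{557}{3} = -31937 + \frac{557}{3} = - \frac{95254}{3}$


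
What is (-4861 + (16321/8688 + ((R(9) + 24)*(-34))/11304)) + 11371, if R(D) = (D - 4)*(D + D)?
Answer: 2960612951/454672 ≈ 6511.5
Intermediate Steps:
R(D) = 2*D*(-4 + D) (R(D) = (-4 + D)*(2*D) = 2*D*(-4 + D))
(-4861 + (16321/8688 + ((R(9) + 24)*(-34))/11304)) + 11371 = (-4861 + (16321/8688 + ((2*9*(-4 + 9) + 24)*(-34))/11304)) + 11371 = (-4861 + (16321*(1/8688) + ((2*9*5 + 24)*(-34))*(1/11304))) + 11371 = (-4861 + (16321/8688 + ((90 + 24)*(-34))*(1/11304))) + 11371 = (-4861 + (16321/8688 + (114*(-34))*(1/11304))) + 11371 = (-4861 + (16321/8688 - 3876*1/11304)) + 11371 = (-4861 + (16321/8688 - 323/942)) + 11371 = (-4861 + 698231/454672) + 11371 = -2209462361/454672 + 11371 = 2960612951/454672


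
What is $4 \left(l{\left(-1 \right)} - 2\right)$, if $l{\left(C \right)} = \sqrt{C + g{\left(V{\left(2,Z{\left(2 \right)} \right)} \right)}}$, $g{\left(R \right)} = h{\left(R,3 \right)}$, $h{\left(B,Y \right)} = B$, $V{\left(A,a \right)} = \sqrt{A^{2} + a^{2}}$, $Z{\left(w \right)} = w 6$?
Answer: $-8 + 4 \sqrt{-1 + 2 \sqrt{37}} \approx 5.3659$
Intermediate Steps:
$Z{\left(w \right)} = 6 w$
$g{\left(R \right)} = R$
$l{\left(C \right)} = \sqrt{C + 2 \sqrt{37}}$ ($l{\left(C \right)} = \sqrt{C + \sqrt{2^{2} + \left(6 \cdot 2\right)^{2}}} = \sqrt{C + \sqrt{4 + 12^{2}}} = \sqrt{C + \sqrt{4 + 144}} = \sqrt{C + \sqrt{148}} = \sqrt{C + 2 \sqrt{37}}$)
$4 \left(l{\left(-1 \right)} - 2\right) = 4 \left(\sqrt{-1 + 2 \sqrt{37}} - 2\right) = 4 \left(-2 + \sqrt{-1 + 2 \sqrt{37}}\right) = -8 + 4 \sqrt{-1 + 2 \sqrt{37}}$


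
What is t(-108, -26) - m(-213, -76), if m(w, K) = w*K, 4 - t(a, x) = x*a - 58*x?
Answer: -20500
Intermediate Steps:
t(a, x) = 4 + 58*x - a*x (t(a, x) = 4 - (x*a - 58*x) = 4 - (a*x - 58*x) = 4 - (-58*x + a*x) = 4 + (58*x - a*x) = 4 + 58*x - a*x)
m(w, K) = K*w
t(-108, -26) - m(-213, -76) = (4 + 58*(-26) - 1*(-108)*(-26)) - (-76)*(-213) = (4 - 1508 - 2808) - 1*16188 = -4312 - 16188 = -20500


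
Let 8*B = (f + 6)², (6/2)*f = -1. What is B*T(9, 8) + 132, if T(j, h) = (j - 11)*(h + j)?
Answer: -161/36 ≈ -4.4722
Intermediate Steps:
f = -⅓ (f = (⅓)*(-1) = -⅓ ≈ -0.33333)
T(j, h) = (-11 + j)*(h + j)
B = 289/72 (B = (-⅓ + 6)²/8 = (17/3)²/8 = (⅛)*(289/9) = 289/72 ≈ 4.0139)
B*T(9, 8) + 132 = 289*(9² - 11*8 - 11*9 + 8*9)/72 + 132 = 289*(81 - 88 - 99 + 72)/72 + 132 = (289/72)*(-34) + 132 = -4913/36 + 132 = -161/36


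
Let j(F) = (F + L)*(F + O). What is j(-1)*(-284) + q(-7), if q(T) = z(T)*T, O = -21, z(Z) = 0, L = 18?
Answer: 106216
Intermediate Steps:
j(F) = (-21 + F)*(18 + F) (j(F) = (F + 18)*(F - 21) = (18 + F)*(-21 + F) = (-21 + F)*(18 + F))
q(T) = 0 (q(T) = 0*T = 0)
j(-1)*(-284) + q(-7) = (-378 + (-1)**2 - 3*(-1))*(-284) + 0 = (-378 + 1 + 3)*(-284) + 0 = -374*(-284) + 0 = 106216 + 0 = 106216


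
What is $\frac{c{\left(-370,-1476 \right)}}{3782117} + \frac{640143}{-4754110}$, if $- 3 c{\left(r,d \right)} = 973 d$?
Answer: $- \frac{145227199971}{17980600250870} \approx -0.0080769$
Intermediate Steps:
$c{\left(r,d \right)} = - \frac{973 d}{3}$
$\frac{c{\left(-370,-1476 \right)}}{3782117} + \frac{640143}{-4754110} = \frac{\left(- \frac{973}{3}\right) \left(-1476\right)}{3782117} + \frac{640143}{-4754110} = 478716 \cdot \frac{1}{3782117} + 640143 \left(- \frac{1}{4754110}\right) = \frac{478716}{3782117} - \frac{640143}{4754110} = - \frac{145227199971}{17980600250870}$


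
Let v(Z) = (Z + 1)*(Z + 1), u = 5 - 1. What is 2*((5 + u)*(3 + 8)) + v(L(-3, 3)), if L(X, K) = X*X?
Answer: 298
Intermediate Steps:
u = 4
L(X, K) = X²
v(Z) = (1 + Z)² (v(Z) = (1 + Z)*(1 + Z) = (1 + Z)²)
2*((5 + u)*(3 + 8)) + v(L(-3, 3)) = 2*((5 + 4)*(3 + 8)) + (1 + (-3)²)² = 2*(9*11) + (1 + 9)² = 2*99 + 10² = 198 + 100 = 298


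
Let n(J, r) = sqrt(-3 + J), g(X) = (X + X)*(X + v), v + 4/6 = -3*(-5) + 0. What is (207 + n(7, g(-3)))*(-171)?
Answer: -35739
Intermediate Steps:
v = 43/3 (v = -2/3 + (-3*(-5) + 0) = -2/3 + (15 + 0) = -2/3 + 15 = 43/3 ≈ 14.333)
g(X) = 2*X*(43/3 + X) (g(X) = (X + X)*(X + 43/3) = (2*X)*(43/3 + X) = 2*X*(43/3 + X))
(207 + n(7, g(-3)))*(-171) = (207 + sqrt(-3 + 7))*(-171) = (207 + sqrt(4))*(-171) = (207 + 2)*(-171) = 209*(-171) = -35739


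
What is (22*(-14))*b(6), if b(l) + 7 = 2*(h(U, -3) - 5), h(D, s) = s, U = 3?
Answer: 7084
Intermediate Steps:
b(l) = -23 (b(l) = -7 + 2*(-3 - 5) = -7 + 2*(-8) = -7 - 16 = -23)
(22*(-14))*b(6) = (22*(-14))*(-23) = -308*(-23) = 7084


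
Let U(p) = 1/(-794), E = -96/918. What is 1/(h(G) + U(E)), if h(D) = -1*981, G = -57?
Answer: -794/778915 ≈ -0.0010194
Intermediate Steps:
h(D) = -981
E = -16/153 (E = -96*1/918 = -16/153 ≈ -0.10458)
U(p) = -1/794
1/(h(G) + U(E)) = 1/(-981 - 1/794) = 1/(-778915/794) = -794/778915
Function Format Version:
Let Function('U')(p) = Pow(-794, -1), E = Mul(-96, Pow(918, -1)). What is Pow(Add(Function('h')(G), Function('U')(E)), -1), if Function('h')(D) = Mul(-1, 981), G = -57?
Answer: Rational(-794, 778915) ≈ -0.0010194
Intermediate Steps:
Function('h')(D) = -981
E = Rational(-16, 153) (E = Mul(-96, Rational(1, 918)) = Rational(-16, 153) ≈ -0.10458)
Function('U')(p) = Rational(-1, 794)
Pow(Add(Function('h')(G), Function('U')(E)), -1) = Pow(Add(-981, Rational(-1, 794)), -1) = Pow(Rational(-778915, 794), -1) = Rational(-794, 778915)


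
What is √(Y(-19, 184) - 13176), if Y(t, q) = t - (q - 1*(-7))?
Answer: I*√13386 ≈ 115.7*I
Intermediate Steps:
Y(t, q) = -7 + t - q (Y(t, q) = t - (q + 7) = t - (7 + q) = t + (-7 - q) = -7 + t - q)
√(Y(-19, 184) - 13176) = √((-7 - 19 - 1*184) - 13176) = √((-7 - 19 - 184) - 13176) = √(-210 - 13176) = √(-13386) = I*√13386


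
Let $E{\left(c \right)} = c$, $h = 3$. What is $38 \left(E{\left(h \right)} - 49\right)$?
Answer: $-1748$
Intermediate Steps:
$38 \left(E{\left(h \right)} - 49\right) = 38 \left(3 - 49\right) = 38 \left(-46\right) = -1748$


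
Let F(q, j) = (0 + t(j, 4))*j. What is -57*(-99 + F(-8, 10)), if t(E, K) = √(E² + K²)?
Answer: 5643 - 1140*√29 ≈ -496.09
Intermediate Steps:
F(q, j) = j*√(16 + j²) (F(q, j) = (0 + √(j² + 4²))*j = (0 + √(j² + 16))*j = (0 + √(16 + j²))*j = √(16 + j²)*j = j*√(16 + j²))
-57*(-99 + F(-8, 10)) = -57*(-99 + 10*√(16 + 10²)) = -57*(-99 + 10*√(16 + 100)) = -57*(-99 + 10*√116) = -57*(-99 + 10*(2*√29)) = -57*(-99 + 20*√29) = 5643 - 1140*√29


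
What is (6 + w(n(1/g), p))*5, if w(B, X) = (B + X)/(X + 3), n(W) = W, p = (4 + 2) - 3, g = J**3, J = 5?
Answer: 2438/75 ≈ 32.507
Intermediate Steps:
g = 125 (g = 5**3 = 125)
p = 3 (p = 6 - 3 = 3)
w(B, X) = (B + X)/(3 + X)
(6 + w(n(1/g), p))*5 = (6 + (1/125 + 3)/(3 + 3))*5 = (6 + (1/125 + 3)/6)*5 = (6 + (1/6)*(376/125))*5 = (6 + 188/375)*5 = (2438/375)*5 = 2438/75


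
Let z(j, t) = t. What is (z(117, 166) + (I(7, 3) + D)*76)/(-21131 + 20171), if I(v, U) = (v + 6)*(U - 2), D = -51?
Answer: 1361/480 ≈ 2.8354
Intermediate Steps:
I(v, U) = (-2 + U)*(6 + v) (I(v, U) = (6 + v)*(-2 + U) = (-2 + U)*(6 + v))
(z(117, 166) + (I(7, 3) + D)*76)/(-21131 + 20171) = (166 + ((-12 - 2*7 + 6*3 + 3*7) - 51)*76)/(-21131 + 20171) = (166 + ((-12 - 14 + 18 + 21) - 51)*76)/(-960) = (166 + (13 - 51)*76)*(-1/960) = (166 - 38*76)*(-1/960) = (166 - 2888)*(-1/960) = -2722*(-1/960) = 1361/480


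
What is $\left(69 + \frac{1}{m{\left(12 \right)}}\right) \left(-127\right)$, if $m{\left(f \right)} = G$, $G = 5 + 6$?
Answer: $- \frac{96520}{11} \approx -8774.5$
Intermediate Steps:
$G = 11$
$m{\left(f \right)} = 11$
$\left(69 + \frac{1}{m{\left(12 \right)}}\right) \left(-127\right) = \left(69 + \frac{1}{11}\right) \left(-127\right) = \frac{760}{11} \left(-127\right) = - \frac{96520}{11}$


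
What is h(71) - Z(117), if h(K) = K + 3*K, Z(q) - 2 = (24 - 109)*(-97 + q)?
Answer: 1982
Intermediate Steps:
Z(q) = 8247 - 85*q (Z(q) = 2 + (24 - 109)*(-97 + q) = 2 - 85*(-97 + q) = 2 + (8245 - 85*q) = 8247 - 85*q)
h(K) = 4*K
h(71) - Z(117) = 4*71 - (8247 - 85*117) = 284 - (8247 - 9945) = 284 - 1*(-1698) = 284 + 1698 = 1982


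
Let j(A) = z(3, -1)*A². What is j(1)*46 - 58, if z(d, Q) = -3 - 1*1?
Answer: -242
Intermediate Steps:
z(d, Q) = -4 (z(d, Q) = -3 - 1 = -4)
j(A) = -4*A²
j(1)*46 - 58 = -4*1²*46 - 58 = -4*1*46 - 58 = -4*46 - 58 = -184 - 58 = -242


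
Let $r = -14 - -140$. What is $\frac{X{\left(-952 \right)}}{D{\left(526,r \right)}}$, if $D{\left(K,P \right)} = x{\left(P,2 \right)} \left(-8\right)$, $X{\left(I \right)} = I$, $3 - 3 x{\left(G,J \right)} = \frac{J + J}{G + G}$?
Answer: $\frac{22491}{188} \approx 119.63$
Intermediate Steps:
$x{\left(G,J \right)} = 1 - \frac{J}{3 G}$ ($x{\left(G,J \right)} = 1 - \frac{\left(J + J\right) \frac{1}{G + G}}{3} = 1 - \frac{2 J \frac{1}{2 G}}{3} = 1 - \frac{J \frac{1}{G}}{3} = 1 - \frac{J}{3 G}$)
$r = 126$ ($r = -14 + 140 = 126$)
$D{\left(K,P \right)} = - \frac{8 \left(- \frac{2}{3} + P\right)}{P}$ ($D{\left(K,P \right)} = \frac{P - \frac{2}{3}}{P} \left(-8\right) = \frac{- \frac{2}{3} + P}{P} \left(-8\right) = - \frac{8 \left(- \frac{2}{3} + P\right)}{P}$)
$\frac{X{\left(-952 \right)}}{D{\left(526,r \right)}} = - \frac{952}{-8 + \frac{16}{3 \cdot 126}} = - \frac{952}{-8 + \frac{16}{3} \cdot \frac{1}{126}} = - \frac{952}{-8 + \frac{8}{189}} = - \frac{952}{- \frac{1504}{189}} = \left(-952\right) \left(- \frac{189}{1504}\right) = \frac{22491}{188}$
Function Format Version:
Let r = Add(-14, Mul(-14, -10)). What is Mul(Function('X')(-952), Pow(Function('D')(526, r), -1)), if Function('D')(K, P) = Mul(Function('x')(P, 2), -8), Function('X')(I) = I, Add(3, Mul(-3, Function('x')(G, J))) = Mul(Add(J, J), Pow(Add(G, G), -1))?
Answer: Rational(22491, 188) ≈ 119.63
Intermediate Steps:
Function('x')(G, J) = Add(1, Mul(Rational(-1, 3), J, Pow(G, -1))) (Function('x')(G, J) = Add(1, Mul(Rational(-1, 3), Mul(Add(J, J), Pow(Add(G, G), -1)))) = Add(1, Mul(Rational(-1, 3), Mul(Mul(2, J), Pow(Mul(2, G), -1)))) = Add(1, Mul(Rational(-1, 3), Mul(Mul(2, J), Mul(Rational(1, 2), Pow(G, -1))))) = Add(1, Mul(Rational(-1, 3), Mul(J, Pow(G, -1)))) = Add(1, Mul(Rational(-1, 3), J, Pow(G, -1))))
r = 126 (r = Add(-14, 140) = 126)
Function('D')(K, P) = Mul(-8, Pow(P, -1), Add(Rational(-2, 3), P)) (Function('D')(K, P) = Mul(Mul(Pow(P, -1), Add(P, Mul(Rational(-1, 3), 2))), -8) = Mul(Mul(Pow(P, -1), Add(P, Rational(-2, 3))), -8) = Mul(Mul(Pow(P, -1), Add(Rational(-2, 3), P)), -8) = Mul(-8, Pow(P, -1), Add(Rational(-2, 3), P)))
Mul(Function('X')(-952), Pow(Function('D')(526, r), -1)) = Mul(-952, Pow(Add(-8, Mul(Rational(16, 3), Pow(126, -1))), -1)) = Mul(-952, Pow(Add(-8, Mul(Rational(16, 3), Rational(1, 126))), -1)) = Mul(-952, Pow(Add(-8, Rational(8, 189)), -1)) = Mul(-952, Pow(Rational(-1504, 189), -1)) = Mul(-952, Rational(-189, 1504)) = Rational(22491, 188)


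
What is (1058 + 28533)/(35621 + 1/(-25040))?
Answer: 740958640/891949839 ≈ 0.83072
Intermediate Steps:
(1058 + 28533)/(35621 + 1/(-25040)) = 29591/(35621 - 1/25040) = 29591/(891949839/25040) = 29591*(25040/891949839) = 740958640/891949839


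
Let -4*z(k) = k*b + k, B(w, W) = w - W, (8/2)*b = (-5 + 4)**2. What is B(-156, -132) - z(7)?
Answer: -349/16 ≈ -21.813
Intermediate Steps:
b = 1/4 (b = (-5 + 4)**2/4 = (1/4)*(-1)**2 = (1/4)*1 = 1/4 ≈ 0.25000)
z(k) = -5*k/16 (z(k) = -(k*(1/4) + k)/4 = -(k/4 + k)/4 = -5*k/16)
B(-156, -132) - z(7) = (-156 - 1*(-132)) - (-5)*7/16 = (-156 + 132) - 1*(-35/16) = -24 + 35/16 = -349/16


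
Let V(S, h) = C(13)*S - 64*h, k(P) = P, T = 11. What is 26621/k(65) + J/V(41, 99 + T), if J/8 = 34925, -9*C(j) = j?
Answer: 1537446553/4153045 ≈ 370.20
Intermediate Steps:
C(j) = -j/9
J = 279400 (J = 8*34925 = 279400)
V(S, h) = -64*h - 13*S/9 (V(S, h) = (-⅑*13)*S - 64*h = -13*S/9 - 64*h = -64*h - 13*S/9)
26621/k(65) + J/V(41, 99 + T) = 26621/65 + 279400/(-64*(99 + 11) - 13/9*41) = 26621*(1/65) + 279400/(-64*110 - 533/9) = 26621/65 + 279400/(-7040 - 533/9) = 26621/65 + 279400/(-63893/9) = 26621/65 + 279400*(-9/63893) = 26621/65 - 2514600/63893 = 1537446553/4153045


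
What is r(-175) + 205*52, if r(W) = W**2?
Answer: 41285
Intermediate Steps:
r(-175) + 205*52 = (-175)**2 + 205*52 = 30625 + 10660 = 41285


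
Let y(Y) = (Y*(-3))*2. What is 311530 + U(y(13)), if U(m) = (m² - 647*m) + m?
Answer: 368002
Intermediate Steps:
y(Y) = -6*Y (y(Y) = -3*Y*2 = -6*Y)
U(m) = m² - 646*m
311530 + U(y(13)) = 311530 + (-6*13)*(-646 - 6*13) = 311530 - 78*(-646 - 78) = 311530 - 78*(-724) = 311530 + 56472 = 368002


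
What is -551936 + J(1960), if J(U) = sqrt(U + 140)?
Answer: -551936 + 10*sqrt(21) ≈ -5.5189e+5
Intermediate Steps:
J(U) = sqrt(140 + U)
-551936 + J(1960) = -551936 + sqrt(140 + 1960) = -551936 + sqrt(2100) = -551936 + 10*sqrt(21)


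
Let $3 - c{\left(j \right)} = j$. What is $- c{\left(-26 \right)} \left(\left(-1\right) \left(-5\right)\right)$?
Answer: $-145$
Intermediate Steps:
$c{\left(j \right)} = 3 - j$
$- c{\left(-26 \right)} \left(\left(-1\right) \left(-5\right)\right) = - \left(3 - -26\right) \left(\left(-1\right) \left(-5\right)\right) = - \left(3 + 26\right) 5 = - 29 \cdot 5 = \left(-1\right) 145 = -145$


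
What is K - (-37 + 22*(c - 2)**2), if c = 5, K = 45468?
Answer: 45307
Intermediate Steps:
K - (-37 + 22*(c - 2)**2) = 45468 - (-37 + 22*(5 - 2)**2) = 45468 - (-37 + 22*3**2) = 45468 - (-37 + 22*9) = 45468 - (-37 + 198) = 45468 - 1*161 = 45468 - 161 = 45307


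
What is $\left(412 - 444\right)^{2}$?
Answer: $1024$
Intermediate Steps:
$\left(412 - 444\right)^{2} = \left(-32\right)^{2} = 1024$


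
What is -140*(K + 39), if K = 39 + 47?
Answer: -17500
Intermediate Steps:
K = 86
-140*(K + 39) = -140*(86 + 39) = -140*125 = -17500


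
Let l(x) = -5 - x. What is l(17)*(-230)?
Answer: 5060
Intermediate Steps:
l(17)*(-230) = (-5 - 1*17)*(-230) = (-5 - 17)*(-230) = -22*(-230) = 5060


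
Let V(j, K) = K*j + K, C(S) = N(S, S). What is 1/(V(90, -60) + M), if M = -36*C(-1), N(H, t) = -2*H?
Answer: -1/5532 ≈ -0.00018077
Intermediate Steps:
C(S) = -2*S
V(j, K) = K + K*j
M = -72 (M = -(-72)*(-1) = -36*2 = -72)
1/(V(90, -60) + M) = 1/(-60*(1 + 90) - 72) = 1/(-60*91 - 72) = 1/(-5460 - 72) = 1/(-5532) = -1/5532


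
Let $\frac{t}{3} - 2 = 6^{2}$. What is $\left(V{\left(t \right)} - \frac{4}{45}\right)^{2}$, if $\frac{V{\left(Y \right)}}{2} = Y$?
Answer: $\frac{105185536}{2025} \approx 51944.0$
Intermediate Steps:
$t = 114$ ($t = 6 + 3 \cdot 6^{2} = 6 + 3 \cdot 36 = 6 + 108 = 114$)
$V{\left(Y \right)} = 2 Y$
$\left(V{\left(t \right)} - \frac{4}{45}\right)^{2} = \left(2 \cdot 114 - \frac{4}{45}\right)^{2} = \left(228 - \frac{4}{45}\right)^{2} = \left(\frac{10256}{45}\right)^{2} = \frac{105185536}{2025}$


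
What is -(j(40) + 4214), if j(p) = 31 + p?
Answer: -4285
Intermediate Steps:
-(j(40) + 4214) = -((31 + 40) + 4214) = -(71 + 4214) = -1*4285 = -4285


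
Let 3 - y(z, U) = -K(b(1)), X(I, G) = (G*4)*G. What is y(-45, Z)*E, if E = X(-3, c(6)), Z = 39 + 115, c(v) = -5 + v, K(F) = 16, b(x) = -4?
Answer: 76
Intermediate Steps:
Z = 154
X(I, G) = 4*G² (X(I, G) = (4*G)*G = 4*G²)
E = 4 (E = 4*(-5 + 6)² = 4*1² = 4*1 = 4)
y(z, U) = 19 (y(z, U) = 3 - (-1)*16 = 3 - 1*(-16) = 3 + 16 = 19)
y(-45, Z)*E = 19*4 = 76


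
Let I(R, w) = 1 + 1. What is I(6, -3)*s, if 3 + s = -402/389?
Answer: -3138/389 ≈ -8.0668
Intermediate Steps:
I(R, w) = 2
s = -1569/389 (s = -3 - 402/389 = -1569/389 ≈ -4.0334)
I(6, -3)*s = 2*(-1569/389) = -3138/389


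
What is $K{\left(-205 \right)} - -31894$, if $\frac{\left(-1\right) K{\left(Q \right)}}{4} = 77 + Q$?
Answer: $32406$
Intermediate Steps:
$K{\left(Q \right)} = -308 - 4 Q$ ($K{\left(Q \right)} = - 4 \left(77 + Q\right) = -308 - 4 Q$)
$K{\left(-205 \right)} - -31894 = \left(-308 - -820\right) - -31894 = \left(-308 + 820\right) + 31894 = 512 + 31894 = 32406$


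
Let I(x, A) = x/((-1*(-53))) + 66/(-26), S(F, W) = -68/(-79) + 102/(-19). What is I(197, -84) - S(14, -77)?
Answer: 5880586/1034189 ≈ 5.6862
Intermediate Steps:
S(F, W) = -6766/1501 (S(F, W) = -68*(-1/79) + 102*(-1/19) = 68/79 - 102/19 = -6766/1501)
I(x, A) = -33/13 + x/53 (I(x, A) = x/53 + 66*(-1/26) = x*(1/53) - 33/13 = x/53 - 33/13 = -33/13 + x/53)
I(197, -84) - S(14, -77) = (-33/13 + (1/53)*197) - 1*(-6766/1501) = (-33/13 + 197/53) + 6766/1501 = 812/689 + 6766/1501 = 5880586/1034189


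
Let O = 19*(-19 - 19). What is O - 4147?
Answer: -4869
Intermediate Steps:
O = -722 (O = 19*(-38) = -722)
O - 4147 = -722 - 4147 = -4869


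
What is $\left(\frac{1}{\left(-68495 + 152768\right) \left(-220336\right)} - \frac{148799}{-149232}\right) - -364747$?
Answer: $\frac{3509427725800231579}{9621513356392} \approx 3.6475 \cdot 10^{5}$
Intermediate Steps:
$\left(\frac{1}{\left(-68495 + 152768\right) \left(-220336\right)} - \frac{148799}{-149232}\right) - -364747 = \left(\frac{1}{84273} \left(- \frac{1}{220336}\right) - - \frac{148799}{149232}\right) + 364747 = \left(\frac{1}{84273} \left(- \frac{1}{220336}\right) + \frac{148799}{149232}\right) + 364747 = \left(- \frac{1}{18568375728} + \frac{148799}{149232}\right) + 364747 = \frac{9593596318755}{9621513356392} + 364747 = \frac{3509427725800231579}{9621513356392}$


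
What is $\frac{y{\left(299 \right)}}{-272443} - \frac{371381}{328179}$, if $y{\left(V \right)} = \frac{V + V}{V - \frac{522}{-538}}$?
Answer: $- \frac{4082240880294067}{3607338736548762} \approx -1.1316$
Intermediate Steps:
$y{\left(V \right)} = \frac{2 V}{\frac{261}{269} + V}$ ($y{\left(V \right)} = \frac{2 V}{V - - \frac{261}{269}} = \frac{2 V}{V + \frac{261}{269}} = \frac{2 V}{\frac{261}{269} + V}$)
$\frac{y{\left(299 \right)}}{-272443} - \frac{371381}{328179} = \frac{538 \cdot 299 \frac{1}{261 + 269 \cdot 299}}{-272443} - \frac{371381}{328179} = 538 \cdot 299 \frac{1}{261 + 80431} \left(- \frac{1}{272443}\right) - \frac{371381}{328179} = 538 \cdot 299 \cdot \frac{1}{80692} \left(- \frac{1}{272443}\right) - \frac{371381}{328179} = \frac{80431}{40346} \left(- \frac{1}{272443}\right) - \frac{371381}{328179} = - \frac{80431}{10991985278} - \frac{371381}{328179} = - \frac{4082240880294067}{3607338736548762}$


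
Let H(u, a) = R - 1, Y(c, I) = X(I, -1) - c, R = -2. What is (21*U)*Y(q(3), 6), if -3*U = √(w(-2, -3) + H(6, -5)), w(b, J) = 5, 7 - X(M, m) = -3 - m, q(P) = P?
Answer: -42*√2 ≈ -59.397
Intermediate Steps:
X(M, m) = 10 + m (X(M, m) = 7 - (-3 - m) = 7 + (3 + m) = 10 + m)
Y(c, I) = 9 - c (Y(c, I) = (10 - 1) - c = 9 - c)
H(u, a) = -3 (H(u, a) = -2 - 1 = -3)
U = -√2/3 (U = -√(5 - 3)/3 = -√2/3 ≈ -0.47140)
(21*U)*Y(q(3), 6) = (21*(-√2/3))*(9 - 1*3) = (-7*√2)*(9 - 3) = -7*√2*6 = -42*√2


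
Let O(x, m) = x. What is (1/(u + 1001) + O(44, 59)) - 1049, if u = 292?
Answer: -1299464/1293 ≈ -1005.0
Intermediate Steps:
(1/(u + 1001) + O(44, 59)) - 1049 = (1/(292 + 1001) + 44) - 1049 = (1/1293 + 44) - 1049 = 56893/1293 - 1049 = -1299464/1293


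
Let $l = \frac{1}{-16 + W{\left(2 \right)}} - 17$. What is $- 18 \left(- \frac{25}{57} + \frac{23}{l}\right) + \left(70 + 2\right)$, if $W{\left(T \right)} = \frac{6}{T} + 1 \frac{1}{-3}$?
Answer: $\frac{1351434}{12977} \approx 104.14$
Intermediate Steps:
$W{\left(T \right)} = - \frac{1}{3} + \frac{6}{T}$ ($W{\left(T \right)} = \frac{6}{T} + 1 \left(- \frac{1}{3}\right) = \frac{6}{T} - \frac{1}{3} = - \frac{1}{3} + \frac{6}{T}$)
$l = - \frac{683}{40}$ ($l = \frac{1}{-16 + \frac{18 - 2}{3 \cdot 2}} - 17 = \frac{1}{-16 + \frac{1}{3} \cdot \frac{1}{2} \left(18 - 2\right)} - 17 = \frac{1}{-16 + \frac{1}{3} \cdot \frac{1}{2} \cdot 16} - 17 = \frac{1}{-16 + \frac{8}{3}} - 17 = \frac{1}{- \frac{40}{3}} - 17 = - \frac{3}{40} - 17 = - \frac{683}{40} \approx -17.075$)
$- 18 \left(- \frac{25}{57} + \frac{23}{l}\right) + \left(70 + 2\right) = - 18 \left(- \frac{25}{57} + \frac{23}{- \frac{683}{40}}\right) + \left(70 + 2\right) = - 18 \left(\left(-25\right) \frac{1}{57} + 23 \left(- \frac{40}{683}\right)\right) + 72 = - 18 \left(- \frac{25}{57} - \frac{920}{683}\right) + 72 = \left(-18\right) \left(- \frac{69515}{38931}\right) + 72 = \frac{417090}{12977} + 72 = \frac{1351434}{12977}$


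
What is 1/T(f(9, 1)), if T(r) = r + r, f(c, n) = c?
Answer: 1/18 ≈ 0.055556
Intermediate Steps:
T(r) = 2*r
1/T(f(9, 1)) = 1/(2*9) = 1/18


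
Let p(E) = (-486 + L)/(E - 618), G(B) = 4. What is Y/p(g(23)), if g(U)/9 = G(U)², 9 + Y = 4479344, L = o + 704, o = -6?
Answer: -1061602395/106 ≈ -1.0015e+7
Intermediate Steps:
L = 698 (L = -6 + 704 = 698)
Y = 4479335 (Y = -9 + 4479344 = 4479335)
g(U) = 144 (g(U) = 9*4² = 9*16 = 144)
p(E) = 212/(-618 + E) (p(E) = (-486 + 698)/(E - 618) = 212/(-618 + E))
Y/p(g(23)) = 4479335/((212/(-618 + 144))) = 4479335/((212/(-474))) = 4479335/((212*(-1/474))) = 4479335/(-106/237) = 4479335*(-237/106) = -1061602395/106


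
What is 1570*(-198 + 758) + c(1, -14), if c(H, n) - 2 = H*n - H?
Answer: 879187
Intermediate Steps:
c(H, n) = 2 - H + H*n (c(H, n) = 2 + (H*n - H) = 2 + (-H + H*n) = 2 - H + H*n)
1570*(-198 + 758) + c(1, -14) = 1570*(-198 + 758) + (2 - 1*1 + 1*(-14)) = 1570*560 + (2 - 1 - 14) = 879200 - 13 = 879187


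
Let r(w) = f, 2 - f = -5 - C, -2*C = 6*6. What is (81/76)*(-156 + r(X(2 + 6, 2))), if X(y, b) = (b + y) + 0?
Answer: -13527/76 ≈ -177.99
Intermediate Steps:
C = -18 (C = -3*6 = -½*36 = -18)
X(y, b) = b + y
f = -11 (f = 2 - (-5 - 1*(-18)) = 2 - (-5 + 18) = 2 - 1*13 = 2 - 13 = -11)
r(w) = -11
(81/76)*(-156 + r(X(2 + 6, 2))) = (81/76)*(-156 - 11) = (81*(1/76))*(-167) = (81/76)*(-167) = -13527/76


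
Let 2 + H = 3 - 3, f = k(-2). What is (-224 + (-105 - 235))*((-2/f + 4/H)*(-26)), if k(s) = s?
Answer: -14664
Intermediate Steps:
f = -2
H = -2 (H = -2 + (3 - 3) = -2 + 0 = -2)
(-224 + (-105 - 235))*((-2/f + 4/H)*(-26)) = (-224 + (-105 - 235))*((-2/(-2) + 4/(-2))*(-26)) = (-224 - 340)*((-2*(-½) + 4*(-½))*(-26)) = -564*(1 - 2)*(-26) = -(-564)*(-26) = -564*26 = -14664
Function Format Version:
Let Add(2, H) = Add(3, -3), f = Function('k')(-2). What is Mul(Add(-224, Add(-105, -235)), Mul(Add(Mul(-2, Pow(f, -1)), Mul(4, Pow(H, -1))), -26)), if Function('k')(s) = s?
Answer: -14664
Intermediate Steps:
f = -2
H = -2 (H = Add(-2, Add(3, -3)) = Add(-2, 0) = -2)
Mul(Add(-224, Add(-105, -235)), Mul(Add(Mul(-2, Pow(f, -1)), Mul(4, Pow(H, -1))), -26)) = Mul(Add(-224, Add(-105, -235)), Mul(Add(Mul(-2, Pow(-2, -1)), Mul(4, Pow(-2, -1))), -26)) = Mul(Add(-224, -340), Mul(Add(Mul(-2, Rational(-1, 2)), Mul(4, Rational(-1, 2))), -26)) = Mul(-564, Mul(Add(1, -2), -26)) = Mul(-564, Mul(-1, -26)) = Mul(-564, 26) = -14664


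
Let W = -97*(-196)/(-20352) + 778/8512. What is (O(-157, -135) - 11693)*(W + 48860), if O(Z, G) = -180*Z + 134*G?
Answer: -25177617008633/338352 ≈ -7.4413e+7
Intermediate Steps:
W = -285149/338352 (W = 19012*(-1/20352) + 778*(1/8512) = -4753/5088 + 389/4256 = -285149/338352 ≈ -0.84276)
(O(-157, -135) - 11693)*(W + 48860) = ((-180*(-157) + 134*(-135)) - 11693)*(-285149/338352 + 48860) = ((28260 - 18090) - 11693)*(16531593571/338352) = (10170 - 11693)*(16531593571/338352) = -1523*16531593571/338352 = -25177617008633/338352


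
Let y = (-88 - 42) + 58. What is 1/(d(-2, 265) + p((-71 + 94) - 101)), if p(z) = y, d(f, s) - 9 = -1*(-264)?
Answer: 1/201 ≈ 0.0049751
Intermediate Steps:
d(f, s) = 273 (d(f, s) = 9 - 1*(-264) = 9 + 264 = 273)
y = -72 (y = -130 + 58 = -72)
p(z) = -72
1/(d(-2, 265) + p((-71 + 94) - 101)) = 1/(273 - 72) = 1/201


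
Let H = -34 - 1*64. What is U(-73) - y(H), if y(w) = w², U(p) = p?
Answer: -9677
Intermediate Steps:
H = -98 (H = -34 - 64 = -98)
U(-73) - y(H) = -73 - 1*(-98)² = -73 - 1*9604 = -73 - 9604 = -9677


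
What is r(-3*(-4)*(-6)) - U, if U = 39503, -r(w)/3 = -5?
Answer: -39488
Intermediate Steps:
r(w) = 15 (r(w) = -3*(-5) = 15)
r(-3*(-4)*(-6)) - U = 15 - 1*39503 = 15 - 39503 = -39488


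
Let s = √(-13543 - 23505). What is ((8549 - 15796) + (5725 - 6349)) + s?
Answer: -7871 + 2*I*√9262 ≈ -7871.0 + 192.48*I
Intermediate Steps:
s = 2*I*√9262 (s = √(-37048) = 2*I*√9262 ≈ 192.48*I)
((8549 - 15796) + (5725 - 6349)) + s = ((8549 - 15796) + (5725 - 6349)) + 2*I*√9262 = (-7247 - 624) + 2*I*√9262 = -7871 + 2*I*√9262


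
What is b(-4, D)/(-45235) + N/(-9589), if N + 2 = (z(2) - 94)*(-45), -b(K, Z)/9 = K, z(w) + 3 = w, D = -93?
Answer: -193634359/433758415 ≈ -0.44641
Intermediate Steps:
z(w) = -3 + w
b(K, Z) = -9*K
N = 4273 (N = -2 + ((-3 + 2) - 94)*(-45) = -2 + (-1 - 94)*(-45) = -2 - 95*(-45) = -2 + 4275 = 4273)
b(-4, D)/(-45235) + N/(-9589) = -9*(-4)/(-45235) + 4273/(-9589) = 36*(-1/45235) + 4273*(-1/9589) = -36/45235 - 4273/9589 = -193634359/433758415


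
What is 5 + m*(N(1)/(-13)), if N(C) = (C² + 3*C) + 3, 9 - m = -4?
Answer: -2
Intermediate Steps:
m = 13 (m = 9 - 1*(-4) = 9 + 4 = 13)
N(C) = 3 + C² + 3*C
5 + m*(N(1)/(-13)) = 5 + 13*((3 + 1² + 3*1)/(-13)) = 5 + 13*((3 + 1 + 3)*(-1/13)) = 5 + 13*(7*(-1/13)) = 5 + 13*(-7/13) = 5 - 7 = -2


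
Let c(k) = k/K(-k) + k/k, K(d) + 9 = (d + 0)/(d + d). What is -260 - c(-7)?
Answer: -4451/17 ≈ -261.82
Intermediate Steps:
K(d) = -17/2 (K(d) = -9 + (d + 0)/(d + d) = -9 + d/((2*d)) = -9 + d*(1/(2*d)) = -9 + ½ = -17/2)
c(k) = 1 - 2*k/17 (c(k) = k/(-17/2) + k/k = k*(-2/17) + 1 = -2*k/17 + 1 = 1 - 2*k/17)
-260 - c(-7) = -260 - (1 - 2/17*(-7)) = -260 - (1 + 14/17) = -260 - 1*31/17 = -260 - 31/17 = -4451/17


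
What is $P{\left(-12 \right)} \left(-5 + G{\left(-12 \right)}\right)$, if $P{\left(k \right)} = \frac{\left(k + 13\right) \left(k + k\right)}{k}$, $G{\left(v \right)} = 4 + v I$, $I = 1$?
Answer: $-26$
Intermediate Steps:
$G{\left(v \right)} = 4 + v$ ($G{\left(v \right)} = 4 + v 1 = 4 + v$)
$P{\left(k \right)} = 26 + 2 k$ ($P{\left(k \right)} = \frac{\left(13 + k\right) 2 k}{k} = \frac{2 k \left(13 + k\right)}{k} = 26 + 2 k$)
$P{\left(-12 \right)} \left(-5 + G{\left(-12 \right)}\right) = \left(26 + 2 \left(-12\right)\right) \left(-5 + \left(4 - 12\right)\right) = \left(26 - 24\right) \left(-5 - 8\right) = 2 \left(-13\right) = -26$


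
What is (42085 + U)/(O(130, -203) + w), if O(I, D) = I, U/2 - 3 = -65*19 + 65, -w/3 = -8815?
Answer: 39751/26575 ≈ 1.4958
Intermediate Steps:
w = 26445 (w = -3*(-8815) = 26445)
U = -2334 (U = 6 + 2*(-65*19 + 65) = 6 + 2*(-1235 + 65) = 6 + 2*(-1170) = 6 - 2340 = -2334)
(42085 + U)/(O(130, -203) + w) = (42085 - 2334)/(130 + 26445) = 39751/26575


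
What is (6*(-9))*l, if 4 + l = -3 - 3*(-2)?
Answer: 54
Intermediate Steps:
l = -1 (l = -4 + (-3 - 3*(-2)) = -4 + (-3 + 6) = -4 + 3 = -1)
(6*(-9))*l = (6*(-9))*(-1) = -54*(-1) = 54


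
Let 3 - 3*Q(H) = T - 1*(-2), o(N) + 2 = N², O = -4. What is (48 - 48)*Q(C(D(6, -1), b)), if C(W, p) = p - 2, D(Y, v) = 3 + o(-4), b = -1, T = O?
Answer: 0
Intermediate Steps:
T = -4
o(N) = -2 + N²
D(Y, v) = 17 (D(Y, v) = 3 + (-2 + (-4)²) = 3 + (-2 + 16) = 3 + 14 = 17)
C(W, p) = -2 + p
Q(H) = 5/3 (Q(H) = 1 - (-4 - 1*(-2))/3 = 1 - (-4 + 2)/3 = 1 - ⅓*(-2) = 1 + ⅔ = 5/3)
(48 - 48)*Q(C(D(6, -1), b)) = (48 - 48)*(5/3) = 0*(5/3) = 0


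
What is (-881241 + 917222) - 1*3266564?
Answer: -3230583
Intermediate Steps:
(-881241 + 917222) - 1*3266564 = 35981 - 3266564 = -3230583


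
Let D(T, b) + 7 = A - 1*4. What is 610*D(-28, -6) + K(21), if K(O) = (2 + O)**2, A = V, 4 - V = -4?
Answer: -1301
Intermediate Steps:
V = 8 (V = 4 - 1*(-4) = 4 + 4 = 8)
A = 8
D(T, b) = -3 (D(T, b) = -7 + (8 - 1*4) = -7 + (8 - 4) = -7 + 4 = -3)
610*D(-28, -6) + K(21) = 610*(-3) + (2 + 21)**2 = -1830 + 23**2 = -1830 + 529 = -1301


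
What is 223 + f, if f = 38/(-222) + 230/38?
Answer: 482711/2109 ≈ 228.88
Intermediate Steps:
f = 12404/2109 (f = 38*(-1/222) + 230*(1/38) = -19/111 + 115/19 = 12404/2109 ≈ 5.8815)
223 + f = 223 + 12404/2109 = 482711/2109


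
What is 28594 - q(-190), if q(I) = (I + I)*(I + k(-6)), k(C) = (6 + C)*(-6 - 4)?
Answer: -43606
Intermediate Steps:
k(C) = -60 - 10*C (k(C) = (6 + C)*(-10) = -60 - 10*C)
q(I) = 2*I² (q(I) = (I + I)*(I + (-60 - 10*(-6))) = (2*I)*(I + (-60 + 60)) = (2*I)*(I + 0) = (2*I)*I = 2*I²)
28594 - q(-190) = 28594 - 2*(-190)² = 28594 - 2*36100 = 28594 - 1*72200 = 28594 - 72200 = -43606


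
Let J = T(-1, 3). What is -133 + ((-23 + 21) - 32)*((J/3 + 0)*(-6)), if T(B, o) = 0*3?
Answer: -133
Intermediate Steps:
T(B, o) = 0
J = 0
-133 + ((-23 + 21) - 32)*((J/3 + 0)*(-6)) = -133 + ((-23 + 21) - 32)*((0/3 + 0)*(-6)) = -133 + (-2 - 32)*((0*(⅓) + 0)*(-6)) = -133 - 34*(0 + 0)*(-6) = -133 - 0*(-6) = -133 - 34*0 = -133 + 0 = -133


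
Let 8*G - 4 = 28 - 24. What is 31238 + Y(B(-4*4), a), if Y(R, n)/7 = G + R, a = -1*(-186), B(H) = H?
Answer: 31133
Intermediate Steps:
G = 1 (G = ½ + (28 - 24)/8 = ½ + (⅛)*4 = ½ + ½ = 1)
a = 186
Y(R, n) = 7 + 7*R (Y(R, n) = 7*(1 + R) = 7 + 7*R)
31238 + Y(B(-4*4), a) = 31238 + (7 + 7*(-4*4)) = 31238 + (7 + 7*(-16)) = 31238 + (7 - 112) = 31238 - 105 = 31133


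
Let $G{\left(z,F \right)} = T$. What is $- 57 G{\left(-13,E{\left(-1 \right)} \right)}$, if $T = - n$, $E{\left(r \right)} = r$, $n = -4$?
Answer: $-228$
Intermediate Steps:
$T = 4$ ($T = \left(-1\right) \left(-4\right) = 4$)
$G{\left(z,F \right)} = 4$
$- 57 G{\left(-13,E{\left(-1 \right)} \right)} = \left(-57\right) 4 = -228$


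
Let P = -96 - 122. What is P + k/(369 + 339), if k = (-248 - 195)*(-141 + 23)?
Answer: -865/6 ≈ -144.17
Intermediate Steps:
P = -218
k = 52274 (k = -443*(-118) = 52274)
P + k/(369 + 339) = -218 + 52274/(369 + 339) = -218 + 52274/708 = -218 + 52274*(1/708) = -218 + 443/6 = -865/6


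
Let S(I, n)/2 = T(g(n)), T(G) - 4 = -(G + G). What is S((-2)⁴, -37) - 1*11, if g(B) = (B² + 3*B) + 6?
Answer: -5059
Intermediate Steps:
g(B) = 6 + B² + 3*B
T(G) = 4 - 2*G (T(G) = 4 - (G + G) = 4 - 2*G)
S(I, n) = -16 - 12*n - 4*n² (S(I, n) = 2*(4 - 2*(6 + n² + 3*n)) = 2*(4 + (-12 - 6*n - 2*n²)) = 2*(-8 - 6*n - 2*n²) = -16 - 12*n - 4*n²)
S((-2)⁴, -37) - 1*11 = (-16 - 12*(-37) - 4*(-37)²) - 1*11 = (-16 + 444 - 4*1369) - 11 = (-16 + 444 - 5476) - 11 = -5048 - 11 = -5059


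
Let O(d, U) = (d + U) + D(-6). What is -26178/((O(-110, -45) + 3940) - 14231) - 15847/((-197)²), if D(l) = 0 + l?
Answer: 141718193/67605278 ≈ 2.0963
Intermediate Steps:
D(l) = l
O(d, U) = -6 + U + d (O(d, U) = (d + U) - 6 = (U + d) - 6 = -6 + U + d)
-26178/((O(-110, -45) + 3940) - 14231) - 15847/((-197)²) = -26178/(((-6 - 45 - 110) + 3940) - 14231) - 15847/((-197)²) = -26178/((-161 + 3940) - 14231) - 15847/38809 = -26178/(3779 - 14231) - 15847*1/38809 = -26178/(-10452) - 15847/38809 = -26178*(-1/10452) - 15847/38809 = 4363/1742 - 15847/38809 = 141718193/67605278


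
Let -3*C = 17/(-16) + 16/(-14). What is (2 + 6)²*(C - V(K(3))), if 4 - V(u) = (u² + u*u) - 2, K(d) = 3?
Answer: 17116/21 ≈ 815.05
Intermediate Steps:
V(u) = 6 - 2*u² (V(u) = 4 - ((u² + u*u) - 2) = 4 - ((u² + u²) - 2) = 4 - (2*u² - 2) = 4 - (-2 + 2*u²) = 4 + (2 - 2*u²) = 6 - 2*u²)
C = 247/336 (C = -(17/(-16) + 16/(-14))/3 = -(17*(-1/16) + 16*(-1/14))/3 = -(-17/16 - 8/7)/3 = -⅓*(-247/112) = 247/336 ≈ 0.73512)
(2 + 6)²*(C - V(K(3))) = (2 + 6)²*(247/336 - (6 - 2*3²)) = 8²*(247/336 - (6 - 2*9)) = 64*(247/336 - (6 - 18)) = 64*(247/336 - 1*(-12)) = 64*(247/336 + 12) = 64*(4279/336) = 17116/21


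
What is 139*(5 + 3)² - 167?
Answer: 8729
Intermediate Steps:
139*(5 + 3)² - 167 = 139*8² - 167 = 139*64 - 167 = 8896 - 167 = 8729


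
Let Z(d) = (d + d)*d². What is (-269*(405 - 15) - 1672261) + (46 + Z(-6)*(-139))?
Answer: -1717077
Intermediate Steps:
Z(d) = 2*d³ (Z(d) = (2*d)*d² = 2*d³)
(-269*(405 - 15) - 1672261) + (46 + Z(-6)*(-139)) = (-269*(405 - 15) - 1672261) + (46 + (2*(-6)³)*(-139)) = (-269*390 - 1672261) + (46 + (2*(-216))*(-139)) = (-104910 - 1672261) + (46 - 432*(-139)) = -1777171 + (46 + 60048) = -1777171 + 60094 = -1717077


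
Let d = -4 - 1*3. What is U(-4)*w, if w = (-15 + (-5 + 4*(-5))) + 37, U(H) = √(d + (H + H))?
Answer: -3*I*√15 ≈ -11.619*I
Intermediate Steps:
d = -7 (d = -4 - 3 = -7)
U(H) = √(-7 + 2*H) (U(H) = √(-7 + (H + H)) = √(-7 + 2*H))
w = -3 (w = (-15 + (-5 - 20)) + 37 = (-15 - 25) + 37 = -40 + 37 = -3)
U(-4)*w = √(-7 + 2*(-4))*(-3) = √(-7 - 8)*(-3) = √(-15)*(-3) = (I*√15)*(-3) = -3*I*√15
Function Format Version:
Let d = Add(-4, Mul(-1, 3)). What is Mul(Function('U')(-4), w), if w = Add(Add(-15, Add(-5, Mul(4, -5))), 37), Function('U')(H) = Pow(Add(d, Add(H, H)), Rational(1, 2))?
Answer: Mul(-3, I, Pow(15, Rational(1, 2))) ≈ Mul(-11.619, I)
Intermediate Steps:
d = -7 (d = Add(-4, -3) = -7)
Function('U')(H) = Pow(Add(-7, Mul(2, H)), Rational(1, 2)) (Function('U')(H) = Pow(Add(-7, Add(H, H)), Rational(1, 2)) = Pow(Add(-7, Mul(2, H)), Rational(1, 2)))
w = -3 (w = Add(Add(-15, Add(-5, -20)), 37) = Add(Add(-15, -25), 37) = Add(-40, 37) = -3)
Mul(Function('U')(-4), w) = Mul(Pow(Add(-7, Mul(2, -4)), Rational(1, 2)), -3) = Mul(Pow(Add(-7, -8), Rational(1, 2)), -3) = Mul(Pow(-15, Rational(1, 2)), -3) = Mul(Mul(I, Pow(15, Rational(1, 2))), -3) = Mul(-3, I, Pow(15, Rational(1, 2)))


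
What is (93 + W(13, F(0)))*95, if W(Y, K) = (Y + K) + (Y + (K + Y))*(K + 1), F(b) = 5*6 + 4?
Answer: 212800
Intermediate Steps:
F(b) = 34 (F(b) = 30 + 4 = 34)
W(Y, K) = K + Y + (1 + K)*(K + 2*Y) (W(Y, K) = (K + Y) + (K + 2*Y)*(1 + K) = (K + Y) + (1 + K)*(K + 2*Y) = K + Y + (1 + K)*(K + 2*Y))
(93 + W(13, F(0)))*95 = (93 + (34² + 2*34 + 3*13 + 2*34*13))*95 = (93 + (1156 + 68 + 39 + 884))*95 = (93 + 2147)*95 = 2240*95 = 212800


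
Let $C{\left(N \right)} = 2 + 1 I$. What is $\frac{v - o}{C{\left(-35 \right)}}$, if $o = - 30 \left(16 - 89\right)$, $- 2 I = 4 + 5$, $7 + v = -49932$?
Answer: $\frac{104258}{5} \approx 20852.0$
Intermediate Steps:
$v = -49939$ ($v = -7 - 49932 = -49939$)
$I = - \frac{9}{2}$ ($I = - \frac{4 + 5}{2} = \left(- \frac{1}{2}\right) 9 = - \frac{9}{2} \approx -4.5$)
$o = 2190$ ($o = \left(-30\right) \left(-73\right) = 2190$)
$C{\left(N \right)} = - \frac{5}{2}$ ($C{\left(N \right)} = 2 + 1 \left(- \frac{9}{2}\right) = 2 - \frac{9}{2} = - \frac{5}{2}$)
$\frac{v - o}{C{\left(-35 \right)}} = \frac{-49939 - 2190}{- \frac{5}{2}} = \left(-49939 - 2190\right) \left(- \frac{2}{5}\right) = \left(-52129\right) \left(- \frac{2}{5}\right) = \frac{104258}{5}$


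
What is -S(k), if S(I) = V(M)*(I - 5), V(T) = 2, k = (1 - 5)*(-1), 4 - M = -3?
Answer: 2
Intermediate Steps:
M = 7 (M = 4 - 1*(-3) = 4 + 3 = 7)
k = 4 (k = -4*(-1) = 4)
S(I) = -10 + 2*I (S(I) = 2*(I - 5) = 2*(-5 + I) = -10 + 2*I)
-S(k) = -(-10 + 2*4) = -(-10 + 8) = -1*(-2) = 2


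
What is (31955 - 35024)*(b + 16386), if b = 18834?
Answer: -108090180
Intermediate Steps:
(31955 - 35024)*(b + 16386) = (31955 - 35024)*(18834 + 16386) = -3069*35220 = -108090180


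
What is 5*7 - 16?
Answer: 19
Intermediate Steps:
5*7 - 16 = 35 - 16 = 19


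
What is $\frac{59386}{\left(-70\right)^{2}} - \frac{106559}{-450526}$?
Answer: $\frac{3409634517}{275947175} \approx 12.356$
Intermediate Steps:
$\frac{59386}{\left(-70\right)^{2}} - \frac{106559}{-450526} = \frac{59386}{4900} - - \frac{106559}{450526} = 59386 \cdot \frac{1}{4900} + \frac{106559}{450526} = \frac{29693}{2450} + \frac{106559}{450526} = \frac{3409634517}{275947175}$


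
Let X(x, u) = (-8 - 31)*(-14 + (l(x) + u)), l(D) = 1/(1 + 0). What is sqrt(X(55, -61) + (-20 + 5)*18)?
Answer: 2*sqrt(654) ≈ 51.147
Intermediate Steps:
l(D) = 1 (l(D) = 1/1 = 1)
X(x, u) = 507 - 39*u (X(x, u) = (-8 - 31)*(-14 + (1 + u)) = -39*(-13 + u) = 507 - 39*u)
sqrt(X(55, -61) + (-20 + 5)*18) = sqrt((507 - 39*(-61)) + (-20 + 5)*18) = sqrt((507 + 2379) - 15*18) = sqrt(2886 - 270) = sqrt(2616) = 2*sqrt(654)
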